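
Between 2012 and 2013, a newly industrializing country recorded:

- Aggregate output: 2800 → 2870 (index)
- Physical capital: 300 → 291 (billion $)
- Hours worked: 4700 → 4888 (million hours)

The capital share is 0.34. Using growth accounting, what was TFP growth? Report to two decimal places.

Aggregate output growth = (2870 − 2800) / 2800 = 2.5%.
Physical capital growth = (291 − 300) / 300 = -3%.
Hours worked growth = (4888 − 4700) / 4700 = 4%.
Labor's share = 1 − 0.34 = 0.66.
Physical capital: 0.34 × (-3) = -1.02 pp.
Hours worked: 0.66 × 4 = 2.64 pp.
TFP growth = 2.5 − 1.62 = 0.88%.

TFP grew 0.88%.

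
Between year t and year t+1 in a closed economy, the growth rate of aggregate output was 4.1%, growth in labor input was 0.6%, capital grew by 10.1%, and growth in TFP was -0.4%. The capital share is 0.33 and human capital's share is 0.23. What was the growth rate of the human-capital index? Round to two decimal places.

The human-capital index growth was 3.93%.

Labor's share = 1 − 0.33 − 0.23 = 0.44.
gY = gA + 0.33×10.1 + 0.44×0.6 + 0.23×g.
0.23×g = 4.1 + 0.4 − 3.597 = 0.903.
g = 0.903 / 0.23 = 3.9261%.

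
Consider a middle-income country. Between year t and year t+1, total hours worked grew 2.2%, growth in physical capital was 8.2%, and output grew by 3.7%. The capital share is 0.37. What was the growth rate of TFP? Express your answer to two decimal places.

-0.72%

Labor's share = 1 − 0.37 = 0.63.
Physical capital: 0.37 × 8.2 = 3.034 pp.
Total hours worked: 0.63 × 2.2 = 1.386 pp.
TFP growth = 3.7 − 4.42 = -0.72%.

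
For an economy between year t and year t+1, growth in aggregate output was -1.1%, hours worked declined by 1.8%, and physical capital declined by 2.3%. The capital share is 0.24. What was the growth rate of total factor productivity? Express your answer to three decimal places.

0.820%

Labor's share = 1 − 0.24 = 0.76.
Physical capital: 0.24 × (-2.3) = -0.552 pp.
Hours worked: 0.76 × (-1.8) = -1.368 pp.
TFP growth = -1.1 + 1.92 = 0.82%.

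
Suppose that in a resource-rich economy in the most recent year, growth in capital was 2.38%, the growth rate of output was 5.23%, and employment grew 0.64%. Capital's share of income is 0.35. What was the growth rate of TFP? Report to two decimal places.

Labor's share = 1 − 0.35 = 0.65.
Capital: 0.35 × 2.38 = 0.833 pp.
Employment: 0.65 × 0.64 = 0.416 pp.
TFP growth = 5.23 − 1.249 = 3.981%.

3.98%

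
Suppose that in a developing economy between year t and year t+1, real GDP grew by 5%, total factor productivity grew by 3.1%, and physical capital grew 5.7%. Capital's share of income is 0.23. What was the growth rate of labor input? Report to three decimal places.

Labor input growth was 0.765%.

Labor's share = 1 − 0.23 = 0.77.
gY = gA + 0.23×5.7 + 0.77×g.
0.77×g = 5 − 3.1 − 1.311 = 0.589.
g = 0.589 / 0.77 = 0.76494%.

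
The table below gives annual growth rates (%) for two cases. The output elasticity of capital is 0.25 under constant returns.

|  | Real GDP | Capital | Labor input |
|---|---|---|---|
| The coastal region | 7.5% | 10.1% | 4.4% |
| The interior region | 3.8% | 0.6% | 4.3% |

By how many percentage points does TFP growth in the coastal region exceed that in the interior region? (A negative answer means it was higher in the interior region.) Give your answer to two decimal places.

1.25 percentage points

Labor's share = 1 − 0.25 = 0.75.
The coastal region: TFP = 7.5 − 2.525 − 3.3 = 1.675%.
The interior region: TFP = 3.8 − 0.15 − 3.225 = 0.425%.
Difference = 1.675 − (0.425) = 1.25 pp.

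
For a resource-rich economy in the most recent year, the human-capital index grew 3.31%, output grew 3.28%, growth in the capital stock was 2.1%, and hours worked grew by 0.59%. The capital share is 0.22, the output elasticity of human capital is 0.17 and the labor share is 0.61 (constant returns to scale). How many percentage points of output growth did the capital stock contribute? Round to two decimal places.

0.46 pp

Contribution = share × growth = 0.22 × 2.1 = 0.462 pp.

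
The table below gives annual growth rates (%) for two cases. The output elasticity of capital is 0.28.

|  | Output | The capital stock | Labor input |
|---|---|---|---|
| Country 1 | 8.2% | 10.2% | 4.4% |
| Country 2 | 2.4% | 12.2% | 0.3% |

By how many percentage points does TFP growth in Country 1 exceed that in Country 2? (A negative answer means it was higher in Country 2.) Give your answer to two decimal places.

3.41 percentage points

Labor's share = 1 − 0.28 = 0.72.
Country 1: TFP = 8.2 − 2.856 − 3.168 = 2.176%.
Country 2: TFP = 2.4 − 3.416 − 0.216 = -1.232%.
Difference = 2.176 − (-1.232) = 3.408 pp.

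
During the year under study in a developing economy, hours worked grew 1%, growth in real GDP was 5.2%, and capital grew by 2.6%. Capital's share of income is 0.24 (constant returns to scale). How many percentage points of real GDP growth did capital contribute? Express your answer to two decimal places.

Contribution = share × growth = 0.24 × 2.6 = 0.624 pp.

0.62 percentage points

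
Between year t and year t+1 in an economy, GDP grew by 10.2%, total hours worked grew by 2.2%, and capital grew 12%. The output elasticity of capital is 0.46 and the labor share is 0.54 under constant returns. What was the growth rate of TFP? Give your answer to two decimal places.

Labor's share = 1 − 0.46 = 0.54.
Capital: 0.46 × 12 = 5.52 pp.
Total hours worked: 0.54 × 2.2 = 1.188 pp.
TFP growth = 10.2 − 6.708 = 3.492%.

TFP growth was 3.49%.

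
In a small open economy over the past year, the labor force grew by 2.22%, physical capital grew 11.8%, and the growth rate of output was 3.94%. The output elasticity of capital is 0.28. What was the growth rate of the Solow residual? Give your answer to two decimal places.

-0.96%

Labor's share = 1 − 0.28 = 0.72.
Physical capital: 0.28 × 11.8 = 3.304 pp.
The labor force: 0.72 × 2.22 = 1.5984 pp.
TFP growth = 3.94 − 4.9024 = -0.9624%.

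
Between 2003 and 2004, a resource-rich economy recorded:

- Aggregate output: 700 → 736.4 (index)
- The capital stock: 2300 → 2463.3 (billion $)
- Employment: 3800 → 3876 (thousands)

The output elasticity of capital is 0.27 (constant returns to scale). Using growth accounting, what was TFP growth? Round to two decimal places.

Aggregate output growth = (736.4 − 700) / 700 = 5.2%.
The capital stock growth = (2463.3 − 2300) / 2300 = 7.1%.
Employment growth = (3876 − 3800) / 3800 = 2%.
Labor's share = 1 − 0.27 = 0.73.
The capital stock: 0.27 × 7.1 = 1.917 pp.
Employment: 0.73 × 2 = 1.46 pp.
TFP growth = 5.2 − 3.377 = 1.823%.

TFP grew 1.82%.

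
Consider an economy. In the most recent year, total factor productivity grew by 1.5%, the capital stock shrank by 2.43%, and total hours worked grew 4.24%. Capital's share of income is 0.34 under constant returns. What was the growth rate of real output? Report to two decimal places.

Labor's share = 1 − 0.34 = 0.66.
The capital stock: 0.34 × (-2.43) = -0.8262 pp.
Total hours worked: 0.66 × 4.24 = 2.7984 pp.
Output growth = 1.5 + 1.9722 = 3.4722%.

3.47%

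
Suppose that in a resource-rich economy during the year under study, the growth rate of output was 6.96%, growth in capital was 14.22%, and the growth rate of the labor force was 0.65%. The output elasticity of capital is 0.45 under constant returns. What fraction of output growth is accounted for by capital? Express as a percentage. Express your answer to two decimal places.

91.94%

Capital contributed 0.45 × 14.22 = 6.399 pp.
Share of growth = 6.399 / 6.96 × 100 = 91.9397%.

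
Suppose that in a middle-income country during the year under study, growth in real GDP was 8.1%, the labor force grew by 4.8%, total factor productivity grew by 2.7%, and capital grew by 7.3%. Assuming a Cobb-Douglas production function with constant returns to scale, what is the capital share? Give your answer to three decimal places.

gY = gA + α·gK + (1−α)·gL, so gY − gA − gL = α(gK − gL).
8.1 − 2.7 − 4.8 = α × (7.3 − 4.8).
0.6 = 2.5 α, so α = 0.24.

The capital share is 0.240.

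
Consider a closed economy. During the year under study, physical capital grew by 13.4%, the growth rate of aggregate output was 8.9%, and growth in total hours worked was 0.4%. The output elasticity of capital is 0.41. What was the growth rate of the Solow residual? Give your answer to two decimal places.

Labor's share = 1 − 0.41 = 0.59.
Physical capital: 0.41 × 13.4 = 5.494 pp.
Total hours worked: 0.59 × 0.4 = 0.236 pp.
TFP growth = 8.9 − 5.73 = 3.17%.

3.17%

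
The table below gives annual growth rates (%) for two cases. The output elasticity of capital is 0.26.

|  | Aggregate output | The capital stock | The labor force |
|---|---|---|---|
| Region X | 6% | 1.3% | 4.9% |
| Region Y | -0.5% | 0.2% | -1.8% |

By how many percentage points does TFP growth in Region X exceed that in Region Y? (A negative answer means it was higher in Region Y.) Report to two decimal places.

Labor's share = 1 − 0.26 = 0.74.
Region X: TFP = 6 − 0.338 − 3.626 = 2.036%.
Region Y: TFP = -0.5 − 0.052 + 1.332 = 0.78%.
Difference = 2.036 − (0.78) = 1.256 pp.

1.26 percentage points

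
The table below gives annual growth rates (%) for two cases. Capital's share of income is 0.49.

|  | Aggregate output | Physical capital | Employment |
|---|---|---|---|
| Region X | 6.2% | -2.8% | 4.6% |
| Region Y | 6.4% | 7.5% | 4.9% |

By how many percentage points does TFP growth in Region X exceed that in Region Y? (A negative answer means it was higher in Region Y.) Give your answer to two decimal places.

5.00 percentage points

Labor's share = 1 − 0.49 = 0.51.
Region X: TFP = 6.2 + 1.372 − 2.346 = 5.226%.
Region Y: TFP = 6.4 − 3.675 − 2.499 = 0.226%.
Difference = 5.226 − (0.226) = 5 pp.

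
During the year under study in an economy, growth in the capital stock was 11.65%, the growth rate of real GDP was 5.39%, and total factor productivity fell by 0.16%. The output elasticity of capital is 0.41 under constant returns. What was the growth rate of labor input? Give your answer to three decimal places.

Labor's share = 1 − 0.41 = 0.59.
gY = gA + 0.41×11.65 + 0.59×g.
0.59×g = 5.39 + 0.16 − 4.7765 = 0.7735.
g = 0.7735 / 0.59 = 1.31102%.

1.311%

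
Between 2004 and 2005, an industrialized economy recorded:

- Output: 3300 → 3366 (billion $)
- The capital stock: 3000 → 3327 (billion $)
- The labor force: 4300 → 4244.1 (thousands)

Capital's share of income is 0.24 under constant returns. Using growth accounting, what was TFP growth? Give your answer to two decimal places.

Output growth = (3366 − 3300) / 3300 = 2%.
The capital stock growth = (3327 − 3000) / 3000 = 10.9%.
The labor force growth = (4244.1 − 4300) / 4300 = -1.3%.
Labor's share = 1 − 0.24 = 0.76.
The capital stock: 0.24 × 10.9 = 2.616 pp.
The labor force: 0.76 × (-1.3) = -0.988 pp.
TFP growth = 2 − 1.628 = 0.372%.

0.37%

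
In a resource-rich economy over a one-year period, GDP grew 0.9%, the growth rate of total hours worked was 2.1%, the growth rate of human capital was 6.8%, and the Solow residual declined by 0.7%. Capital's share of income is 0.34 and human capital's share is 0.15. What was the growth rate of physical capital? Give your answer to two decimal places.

Labor's share = 1 − 0.34 − 0.15 = 0.51.
gY = gA + 0.15×6.8 + 0.51×2.1 + 0.34×g.
0.34×g = 0.9 + 0.7 − 2.091 = -0.491.
g = -0.491 / 0.34 = -1.4441%.

-1.44%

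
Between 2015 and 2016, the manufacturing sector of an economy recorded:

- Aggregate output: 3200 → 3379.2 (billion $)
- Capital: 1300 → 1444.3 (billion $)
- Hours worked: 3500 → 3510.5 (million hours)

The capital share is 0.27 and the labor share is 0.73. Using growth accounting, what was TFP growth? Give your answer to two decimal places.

2.38%

Aggregate output growth = (3379.2 − 3200) / 3200 = 5.6%.
Capital growth = (1444.3 − 1300) / 1300 = 11.1%.
Hours worked growth = (3510.5 − 3500) / 3500 = 0.3%.
Labor's share = 1 − 0.27 = 0.73.
Capital: 0.27 × 11.1 = 2.997 pp.
Hours worked: 0.73 × 0.3 = 0.219 pp.
TFP growth = 5.6 − 3.216 = 2.384%.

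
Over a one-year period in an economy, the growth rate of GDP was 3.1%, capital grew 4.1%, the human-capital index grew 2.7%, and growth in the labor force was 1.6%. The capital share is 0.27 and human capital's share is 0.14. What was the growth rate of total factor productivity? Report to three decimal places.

Labor's share = 1 − 0.27 − 0.14 = 0.59.
Capital: 0.27 × 4.1 = 1.107 pp.
The human-capital index: 0.14 × 2.7 = 0.378 pp.
The labor force: 0.59 × 1.6 = 0.944 pp.
TFP growth = 3.1 − 2.429 = 0.671%.

0.671%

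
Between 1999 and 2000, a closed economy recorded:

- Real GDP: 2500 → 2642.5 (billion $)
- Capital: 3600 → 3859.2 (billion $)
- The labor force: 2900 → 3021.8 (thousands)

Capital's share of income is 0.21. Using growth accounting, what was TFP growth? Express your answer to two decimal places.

0.87%

Real GDP growth = (2642.5 − 2500) / 2500 = 5.7%.
Capital growth = (3859.2 − 3600) / 3600 = 7.2%.
The labor force growth = (3021.8 − 2900) / 2900 = 4.2%.
Labor's share = 1 − 0.21 = 0.79.
Capital: 0.21 × 7.2 = 1.512 pp.
The labor force: 0.79 × 4.2 = 3.318 pp.
TFP growth = 5.7 − 4.83 = 0.87%.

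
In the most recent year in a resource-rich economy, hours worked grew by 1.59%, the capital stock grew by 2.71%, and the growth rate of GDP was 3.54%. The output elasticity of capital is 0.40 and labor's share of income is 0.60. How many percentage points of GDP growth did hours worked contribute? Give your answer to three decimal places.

0.954 pp

Labor's share = 1 − 0.4 = 0.6.
Contribution = share × growth = 0.6 × 1.59 = 0.954 pp.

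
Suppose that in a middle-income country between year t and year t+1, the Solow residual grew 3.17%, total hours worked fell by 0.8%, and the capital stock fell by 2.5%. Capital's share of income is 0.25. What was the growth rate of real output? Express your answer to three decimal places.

Labor's share = 1 − 0.25 = 0.75.
The capital stock: 0.25 × (-2.5) = -0.625 pp.
Total hours worked: 0.75 × (-0.8) = -0.6 pp.
Output growth = 3.17 + (-1.225) = 1.945%.

1.945%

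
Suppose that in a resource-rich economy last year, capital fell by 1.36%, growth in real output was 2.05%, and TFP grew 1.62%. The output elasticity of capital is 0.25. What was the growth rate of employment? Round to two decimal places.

Employment grew 1.03%.

Labor's share = 1 − 0.25 = 0.75.
gY = gA + 0.25×(-1.36) + 0.75×g.
0.75×g = 2.05 − 1.62 + 0.34 = 0.77.
g = 0.77 / 0.75 = 1.0267%.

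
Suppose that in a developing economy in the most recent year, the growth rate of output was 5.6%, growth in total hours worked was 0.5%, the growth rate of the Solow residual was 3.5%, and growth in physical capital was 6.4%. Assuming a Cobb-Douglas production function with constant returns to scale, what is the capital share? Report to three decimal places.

gY = gA + α·gK + (1−α)·gL, so gY − gA − gL = α(gK − gL).
5.6 − 3.5 − 0.5 = α × (6.4 − 0.5).
1.6 = 5.9 α, so α = 0.27119.

The capital share is 0.271.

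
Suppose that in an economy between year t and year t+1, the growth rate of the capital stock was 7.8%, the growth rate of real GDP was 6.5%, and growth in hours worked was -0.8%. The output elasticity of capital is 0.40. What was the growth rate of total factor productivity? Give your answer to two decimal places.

Labor's share = 1 − 0.4 = 0.6.
The capital stock: 0.4 × 7.8 = 3.12 pp.
Hours worked: 0.6 × (-0.8) = -0.48 pp.
TFP growth = 6.5 − 2.64 = 3.86%.

3.86%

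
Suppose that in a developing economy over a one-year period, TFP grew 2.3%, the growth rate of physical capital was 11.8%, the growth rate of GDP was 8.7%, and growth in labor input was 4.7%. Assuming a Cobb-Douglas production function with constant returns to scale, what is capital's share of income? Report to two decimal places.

gY = gA + α·gK + (1−α)·gL, so gY − gA − gL = α(gK − gL).
8.7 − 2.3 − 4.7 = α × (11.8 − 4.7).
1.7 = 7.1 α, so α = 0.2394.

α = 0.24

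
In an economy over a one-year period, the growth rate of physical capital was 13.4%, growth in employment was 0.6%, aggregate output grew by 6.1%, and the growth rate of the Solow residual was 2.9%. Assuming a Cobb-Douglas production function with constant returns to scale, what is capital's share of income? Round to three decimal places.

Capital's share of income is 0.203.

gY = gA + α·gK + (1−α)·gL, so gY − gA − gL = α(gK − gL).
6.1 − 2.9 − 0.6 = α × (13.4 − 0.6).
2.6 = 12.8 α, so α = 0.20313.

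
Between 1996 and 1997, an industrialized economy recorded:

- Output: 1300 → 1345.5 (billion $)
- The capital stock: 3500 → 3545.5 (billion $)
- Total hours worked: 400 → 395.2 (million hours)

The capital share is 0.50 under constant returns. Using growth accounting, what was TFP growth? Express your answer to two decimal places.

Output growth = (1345.5 − 1300) / 1300 = 3.5%.
The capital stock growth = (3545.5 − 3500) / 3500 = 1.3%.
Total hours worked growth = (395.2 − 400) / 400 = -1.2%.
Labor's share = 1 − 0.5 = 0.5.
The capital stock: 0.5 × 1.3 = 0.65 pp.
Total hours worked: 0.5 × (-1.2) = -0.6 pp.
TFP growth = 3.5 − 0.05 = 3.45%.

TFP growth was 3.45%.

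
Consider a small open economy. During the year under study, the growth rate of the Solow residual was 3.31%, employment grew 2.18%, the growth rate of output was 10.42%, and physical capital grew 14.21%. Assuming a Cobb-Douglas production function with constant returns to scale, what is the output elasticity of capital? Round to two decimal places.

0.41

gY = gA + α·gK + (1−α)·gL, so gY − gA − gL = α(gK − gL).
10.42 − 3.31 − 2.18 = α × (14.21 − 2.18).
4.93 = 12.03 α, so α = 0.4098.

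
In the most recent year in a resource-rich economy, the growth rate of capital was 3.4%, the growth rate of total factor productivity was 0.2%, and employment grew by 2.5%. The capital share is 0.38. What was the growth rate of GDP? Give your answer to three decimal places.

Labor's share = 1 − 0.38 = 0.62.
Capital: 0.38 × 3.4 = 1.292 pp.
Employment: 0.62 × 2.5 = 1.55 pp.
Output growth = 0.2 + 2.842 = 3.042%.

GDP grew 3.042%.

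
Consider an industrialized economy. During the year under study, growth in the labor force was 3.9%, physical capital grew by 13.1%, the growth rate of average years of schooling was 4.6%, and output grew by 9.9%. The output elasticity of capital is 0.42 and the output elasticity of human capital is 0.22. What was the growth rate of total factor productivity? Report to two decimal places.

Labor's share = 1 − 0.42 − 0.22 = 0.36.
Physical capital: 0.42 × 13.1 = 5.502 pp.
Average years of schooling: 0.22 × 4.6 = 1.012 pp.
The labor force: 0.36 × 3.9 = 1.404 pp.
TFP growth = 9.9 − 7.918 = 1.982%.

1.98%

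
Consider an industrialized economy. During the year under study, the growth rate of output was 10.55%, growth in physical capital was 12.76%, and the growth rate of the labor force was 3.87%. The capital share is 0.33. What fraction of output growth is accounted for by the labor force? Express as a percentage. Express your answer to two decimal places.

The labor force accounted for 24.58% of growth.

Labor's share = 1 − 0.33 = 0.67.
The labor force contributed 0.67 × 3.87 = 2.5929 pp.
Share of growth = 2.5929 / 10.55 × 100 = 24.5773%.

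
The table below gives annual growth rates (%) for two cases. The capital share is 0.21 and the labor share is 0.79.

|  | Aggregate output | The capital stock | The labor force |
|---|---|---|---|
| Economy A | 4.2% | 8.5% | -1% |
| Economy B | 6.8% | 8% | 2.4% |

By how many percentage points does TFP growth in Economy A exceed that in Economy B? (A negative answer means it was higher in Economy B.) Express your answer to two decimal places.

Labor's share = 1 − 0.21 = 0.79.
Economy A: TFP = 4.2 − 1.785 + 0.79 = 3.205%.
Economy B: TFP = 6.8 − 1.68 − 1.896 = 3.224%.
Difference = 3.205 − (3.224) = -0.019 pp.

-0.02 percentage points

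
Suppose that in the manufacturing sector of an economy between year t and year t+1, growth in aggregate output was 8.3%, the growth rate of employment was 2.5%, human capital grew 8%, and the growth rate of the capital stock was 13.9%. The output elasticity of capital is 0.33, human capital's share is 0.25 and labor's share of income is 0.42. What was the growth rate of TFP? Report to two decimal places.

Labor's share = 1 − 0.33 − 0.25 = 0.42.
The capital stock: 0.33 × 13.9 = 4.587 pp.
Human capital: 0.25 × 8 = 2 pp.
Employment: 0.42 × 2.5 = 1.05 pp.
TFP growth = 8.3 − 7.637 = 0.663%.

TFP growth was 0.66%.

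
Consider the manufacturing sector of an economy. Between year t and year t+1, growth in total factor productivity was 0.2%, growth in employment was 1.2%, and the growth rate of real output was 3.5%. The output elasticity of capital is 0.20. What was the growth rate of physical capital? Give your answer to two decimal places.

Physical capital growth was 11.70%.

Labor's share = 1 − 0.2 = 0.8.
gY = gA + 0.8×1.2 + 0.2×g.
0.2×g = 3.5 − 0.2 − 0.96 = 2.34.
g = 2.34 / 0.2 = 11.7%.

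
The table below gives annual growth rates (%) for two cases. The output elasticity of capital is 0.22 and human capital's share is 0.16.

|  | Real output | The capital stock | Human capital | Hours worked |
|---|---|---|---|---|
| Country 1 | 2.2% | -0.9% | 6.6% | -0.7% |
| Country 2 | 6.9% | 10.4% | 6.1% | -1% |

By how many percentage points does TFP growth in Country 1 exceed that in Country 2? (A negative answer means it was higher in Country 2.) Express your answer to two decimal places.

Labor's share = 1 − 0.22 − 0.16 = 0.62.
Country 1: TFP = 2.2 + 0.198 − 1.056 + 0.434 = 1.776%.
Country 2: TFP = 6.9 − 2.288 − 0.976 + 0.62 = 4.256%.
Difference = 1.776 − (4.256) = -2.48 pp.

-2.48 percentage points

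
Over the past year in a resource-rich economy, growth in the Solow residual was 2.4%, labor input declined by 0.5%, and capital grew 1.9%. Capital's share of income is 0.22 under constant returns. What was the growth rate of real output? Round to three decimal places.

2.428%

Labor's share = 1 − 0.22 = 0.78.
Capital: 0.22 × 1.9 = 0.418 pp.
Labor input: 0.78 × (-0.5) = -0.39 pp.
Output growth = 2.4 + 0.028 = 2.428%.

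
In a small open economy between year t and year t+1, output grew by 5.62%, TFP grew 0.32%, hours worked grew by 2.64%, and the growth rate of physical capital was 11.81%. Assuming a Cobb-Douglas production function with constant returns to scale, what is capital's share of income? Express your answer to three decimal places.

Capital's share of income is 0.290.

gY = gA + α·gK + (1−α)·gL, so gY − gA − gL = α(gK − gL).
5.62 − 0.32 − 2.64 = α × (11.81 − 2.64).
2.66 = 9.17 α, so α = 0.29008.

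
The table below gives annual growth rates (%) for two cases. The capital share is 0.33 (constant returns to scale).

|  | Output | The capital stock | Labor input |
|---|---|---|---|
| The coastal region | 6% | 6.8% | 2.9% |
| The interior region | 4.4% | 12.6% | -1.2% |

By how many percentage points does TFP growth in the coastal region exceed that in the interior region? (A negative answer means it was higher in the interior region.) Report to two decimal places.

Labor's share = 1 − 0.33 = 0.67.
The coastal region: TFP = 6 − 2.244 − 1.943 = 1.813%.
The interior region: TFP = 4.4 − 4.158 + 0.804 = 1.046%.
Difference = 1.813 − (1.046) = 0.767 pp.

0.77 percentage points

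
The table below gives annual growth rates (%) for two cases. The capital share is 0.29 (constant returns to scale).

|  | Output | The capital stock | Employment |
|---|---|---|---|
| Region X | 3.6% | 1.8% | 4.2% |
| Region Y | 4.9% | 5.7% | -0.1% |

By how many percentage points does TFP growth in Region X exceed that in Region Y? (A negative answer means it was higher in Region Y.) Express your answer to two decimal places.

-3.22 percentage points

Labor's share = 1 − 0.29 = 0.71.
Region X: TFP = 3.6 − 0.522 − 2.982 = 0.096%.
Region Y: TFP = 4.9 − 1.653 + 0.071 = 3.318%.
Difference = 0.096 − (3.318) = -3.222 pp.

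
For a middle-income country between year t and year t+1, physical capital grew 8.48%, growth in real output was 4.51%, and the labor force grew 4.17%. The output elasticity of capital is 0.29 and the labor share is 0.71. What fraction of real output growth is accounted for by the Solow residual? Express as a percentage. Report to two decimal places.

Labor's share = 1 − 0.29 = 0.71.
Physical capital: 0.29 × 8.48 = 2.4592 pp.
The labor force: 0.71 × 4.17 = 2.9607 pp.
TFP growth = 4.51 − 5.4199 = -0.9099%.
TFP share of growth = -0.9099 / 4.51 × 100 = -20.1752%.

The Solow residual accounted for -20.18% of growth.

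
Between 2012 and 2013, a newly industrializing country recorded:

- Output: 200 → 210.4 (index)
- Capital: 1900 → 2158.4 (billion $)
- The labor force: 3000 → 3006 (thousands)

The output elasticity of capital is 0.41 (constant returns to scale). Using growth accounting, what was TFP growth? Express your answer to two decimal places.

-0.49%

Output growth = (210.4 − 200) / 200 = 5.2%.
Capital growth = (2158.4 − 1900) / 1900 = 13.6%.
The labor force growth = (3006 − 3000) / 3000 = 0.2%.
Labor's share = 1 − 0.41 = 0.59.
Capital: 0.41 × 13.6 = 5.576 pp.
The labor force: 0.59 × 0.2 = 0.118 pp.
TFP growth = 5.2 − 5.694 = -0.494%.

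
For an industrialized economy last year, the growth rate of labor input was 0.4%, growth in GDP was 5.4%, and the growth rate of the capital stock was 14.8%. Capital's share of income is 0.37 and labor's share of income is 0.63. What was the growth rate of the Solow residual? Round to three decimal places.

-0.328%

Labor's share = 1 − 0.37 = 0.63.
The capital stock: 0.37 × 14.8 = 5.476 pp.
Labor input: 0.63 × 0.4 = 0.252 pp.
TFP growth = 5.4 − 5.728 = -0.328%.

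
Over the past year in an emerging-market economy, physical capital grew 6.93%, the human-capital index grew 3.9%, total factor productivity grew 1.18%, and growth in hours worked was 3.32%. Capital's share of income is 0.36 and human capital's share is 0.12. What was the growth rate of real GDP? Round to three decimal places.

5.869%

Labor's share = 1 − 0.36 − 0.12 = 0.52.
Physical capital: 0.36 × 6.93 = 2.4948 pp.
The human-capital index: 0.12 × 3.9 = 0.468 pp.
Hours worked: 0.52 × 3.32 = 1.7264 pp.
Output growth = 1.18 + 4.6892 = 5.8692%.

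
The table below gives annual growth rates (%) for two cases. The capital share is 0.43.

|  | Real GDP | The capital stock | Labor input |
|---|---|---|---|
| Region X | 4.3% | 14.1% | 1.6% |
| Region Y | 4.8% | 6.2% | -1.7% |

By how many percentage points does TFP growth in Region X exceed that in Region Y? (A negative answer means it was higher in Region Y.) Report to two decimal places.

Labor's share = 1 − 0.43 = 0.57.
Region X: TFP = 4.3 − 6.063 − 0.912 = -2.675%.
Region Y: TFP = 4.8 − 2.666 + 0.969 = 3.103%.
Difference = -2.675 − (3.103) = -5.778 pp.

-5.78 percentage points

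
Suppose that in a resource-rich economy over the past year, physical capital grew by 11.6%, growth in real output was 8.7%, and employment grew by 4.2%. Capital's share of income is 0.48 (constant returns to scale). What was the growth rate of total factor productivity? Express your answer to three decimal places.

Total factor productivity grew 0.948%.

Labor's share = 1 − 0.48 = 0.52.
Physical capital: 0.48 × 11.6 = 5.568 pp.
Employment: 0.52 × 4.2 = 2.184 pp.
TFP growth = 8.7 − 7.752 = 0.948%.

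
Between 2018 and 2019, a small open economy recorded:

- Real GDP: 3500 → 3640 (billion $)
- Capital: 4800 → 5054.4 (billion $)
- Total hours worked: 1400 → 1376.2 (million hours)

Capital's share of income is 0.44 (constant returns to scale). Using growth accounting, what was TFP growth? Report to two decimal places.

2.62%

Real GDP growth = (3640 − 3500) / 3500 = 4%.
Capital growth = (5054.4 − 4800) / 4800 = 5.3%.
Total hours worked growth = (1376.2 − 1400) / 1400 = -1.7%.
Labor's share = 1 − 0.44 = 0.56.
Capital: 0.44 × 5.3 = 2.332 pp.
Total hours worked: 0.56 × (-1.7) = -0.952 pp.
TFP growth = 4 − 1.38 = 2.62%.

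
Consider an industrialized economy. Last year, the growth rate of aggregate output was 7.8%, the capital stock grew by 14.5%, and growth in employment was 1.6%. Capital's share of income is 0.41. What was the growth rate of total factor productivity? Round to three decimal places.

Total factor productivity growth was 0.911%.

Labor's share = 1 − 0.41 = 0.59.
The capital stock: 0.41 × 14.5 = 5.945 pp.
Employment: 0.59 × 1.6 = 0.944 pp.
TFP growth = 7.8 − 6.889 = 0.911%.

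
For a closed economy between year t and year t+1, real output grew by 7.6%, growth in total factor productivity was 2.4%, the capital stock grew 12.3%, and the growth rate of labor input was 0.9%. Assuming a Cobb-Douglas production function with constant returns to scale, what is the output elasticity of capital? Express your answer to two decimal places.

The output elasticity of capital is 0.38.

gY = gA + α·gK + (1−α)·gL, so gY − gA − gL = α(gK − gL).
7.6 − 2.4 − 0.9 = α × (12.3 − 0.9).
4.3 = 11.4 α, so α = 0.3772.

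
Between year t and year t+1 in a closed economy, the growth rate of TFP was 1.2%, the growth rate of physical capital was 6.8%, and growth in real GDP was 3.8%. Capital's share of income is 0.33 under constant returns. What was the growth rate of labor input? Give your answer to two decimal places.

0.53%

Labor's share = 1 − 0.33 = 0.67.
gY = gA + 0.33×6.8 + 0.67×g.
0.67×g = 3.8 − 1.2 − 2.244 = 0.356.
g = 0.356 / 0.67 = 0.5313%.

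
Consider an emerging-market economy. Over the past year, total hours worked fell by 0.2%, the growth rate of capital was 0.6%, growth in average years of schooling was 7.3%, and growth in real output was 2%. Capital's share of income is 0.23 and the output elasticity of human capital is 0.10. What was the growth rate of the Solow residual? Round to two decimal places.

Labor's share = 1 − 0.23 − 0.1 = 0.67.
Capital: 0.23 × 0.6 = 0.138 pp.
Average years of schooling: 0.1 × 7.3 = 0.73 pp.
Total hours worked: 0.67 × (-0.2) = -0.134 pp.
TFP growth = 2 − 0.734 = 1.266%.

1.27%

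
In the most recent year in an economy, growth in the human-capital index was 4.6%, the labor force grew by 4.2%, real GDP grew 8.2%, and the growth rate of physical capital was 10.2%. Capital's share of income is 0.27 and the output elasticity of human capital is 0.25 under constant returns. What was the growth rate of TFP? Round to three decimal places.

Labor's share = 1 − 0.27 − 0.25 = 0.48.
Physical capital: 0.27 × 10.2 = 2.754 pp.
The human-capital index: 0.25 × 4.6 = 1.15 pp.
The labor force: 0.48 × 4.2 = 2.016 pp.
TFP growth = 8.2 − 5.92 = 2.28%.

2.280%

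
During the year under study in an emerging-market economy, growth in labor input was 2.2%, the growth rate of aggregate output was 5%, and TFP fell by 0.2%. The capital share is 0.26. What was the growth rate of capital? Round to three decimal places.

Capital grew 13.738%.

Labor's share = 1 − 0.26 = 0.74.
gY = gA + 0.74×2.2 + 0.26×g.
0.26×g = 5 + 0.2 − 1.628 = 3.572.
g = 3.572 / 0.26 = 13.73846%.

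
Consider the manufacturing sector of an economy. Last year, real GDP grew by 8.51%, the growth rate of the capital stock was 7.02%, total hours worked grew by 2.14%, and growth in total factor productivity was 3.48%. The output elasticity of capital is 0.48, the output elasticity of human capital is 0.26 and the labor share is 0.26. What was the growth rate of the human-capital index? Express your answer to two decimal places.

The human-capital index grew 4.25%.

Labor's share = 1 − 0.48 − 0.26 = 0.26.
gY = gA + 0.48×7.02 + 0.26×2.14 + 0.26×g.
0.26×g = 8.51 − 3.48 − 3.926 = 1.104.
g = 1.104 / 0.26 = 4.2462%.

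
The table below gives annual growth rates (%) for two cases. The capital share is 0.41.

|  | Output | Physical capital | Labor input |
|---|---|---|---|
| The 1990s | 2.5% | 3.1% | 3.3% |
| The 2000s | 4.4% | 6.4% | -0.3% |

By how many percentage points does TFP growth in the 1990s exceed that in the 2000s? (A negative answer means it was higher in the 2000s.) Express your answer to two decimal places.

Labor's share = 1 − 0.41 = 0.59.
The 1990s: TFP = 2.5 − 1.271 − 1.947 = -0.718%.
The 2000s: TFP = 4.4 − 2.624 + 0.177 = 1.953%.
Difference = -0.718 − (1.953) = -2.671 pp.

-2.67 percentage points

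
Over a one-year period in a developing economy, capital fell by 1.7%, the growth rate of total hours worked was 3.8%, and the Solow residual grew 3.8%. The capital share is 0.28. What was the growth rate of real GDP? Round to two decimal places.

Labor's share = 1 − 0.28 = 0.72.
Capital: 0.28 × (-1.7) = -0.476 pp.
Total hours worked: 0.72 × 3.8 = 2.736 pp.
Output growth = 3.8 + 2.26 = 6.06%.

6.06%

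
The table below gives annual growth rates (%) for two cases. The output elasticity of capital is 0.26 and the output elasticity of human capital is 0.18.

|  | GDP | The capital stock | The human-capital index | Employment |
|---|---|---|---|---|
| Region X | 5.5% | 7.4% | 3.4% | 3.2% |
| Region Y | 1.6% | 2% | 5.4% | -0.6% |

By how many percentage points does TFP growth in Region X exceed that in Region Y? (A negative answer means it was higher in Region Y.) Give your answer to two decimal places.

Labor's share = 1 − 0.26 − 0.18 = 0.56.
Region X: TFP = 5.5 − 1.924 − 0.612 − 1.792 = 1.172%.
Region Y: TFP = 1.6 − 0.52 − 0.972 + 0.336 = 0.444%.
Difference = 1.172 − (0.444) = 0.728 pp.

0.73 percentage points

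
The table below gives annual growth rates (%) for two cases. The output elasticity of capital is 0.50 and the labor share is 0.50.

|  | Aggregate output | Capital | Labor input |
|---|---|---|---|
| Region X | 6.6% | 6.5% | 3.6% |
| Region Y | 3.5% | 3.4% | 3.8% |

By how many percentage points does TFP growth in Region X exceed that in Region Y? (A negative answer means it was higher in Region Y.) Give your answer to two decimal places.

Labor's share = 1 − 0.5 = 0.5.
Region X: TFP = 6.6 − 3.25 − 1.8 = 1.55%.
Region Y: TFP = 3.5 − 1.7 − 1.9 = -0.1%.
Difference = 1.55 − (-0.1) = 1.65 pp.

1.65 percentage points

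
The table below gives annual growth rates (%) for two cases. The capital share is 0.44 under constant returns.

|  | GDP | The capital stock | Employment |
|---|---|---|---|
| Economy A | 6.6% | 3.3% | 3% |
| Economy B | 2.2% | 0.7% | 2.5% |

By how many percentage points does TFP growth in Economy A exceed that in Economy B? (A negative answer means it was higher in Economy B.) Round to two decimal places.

Labor's share = 1 − 0.44 = 0.56.
Economy A: TFP = 6.6 − 1.452 − 1.68 = 3.468%.
Economy B: TFP = 2.2 − 0.308 − 1.4 = 0.492%.
Difference = 3.468 − (0.492) = 2.976 pp.

2.98 percentage points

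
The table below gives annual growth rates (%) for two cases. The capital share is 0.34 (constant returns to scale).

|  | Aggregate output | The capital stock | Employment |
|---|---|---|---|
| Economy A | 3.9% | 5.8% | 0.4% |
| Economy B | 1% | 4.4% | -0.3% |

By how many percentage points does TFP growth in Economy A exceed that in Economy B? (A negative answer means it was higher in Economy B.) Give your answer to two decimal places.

1.96 percentage points

Labor's share = 1 − 0.34 = 0.66.
Economy A: TFP = 3.9 − 1.972 − 0.264 = 1.664%.
Economy B: TFP = 1 − 1.496 + 0.198 = -0.298%.
Difference = 1.664 − (-0.298) = 1.962 pp.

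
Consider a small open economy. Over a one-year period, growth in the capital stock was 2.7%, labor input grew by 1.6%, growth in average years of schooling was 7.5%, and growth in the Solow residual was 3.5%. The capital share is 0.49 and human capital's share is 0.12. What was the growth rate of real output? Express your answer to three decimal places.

6.347%

Labor's share = 1 − 0.49 − 0.12 = 0.39.
The capital stock: 0.49 × 2.7 = 1.323 pp.
Average years of schooling: 0.12 × 7.5 = 0.9 pp.
Labor input: 0.39 × 1.6 = 0.624 pp.
Output growth = 3.5 + 2.847 = 6.347%.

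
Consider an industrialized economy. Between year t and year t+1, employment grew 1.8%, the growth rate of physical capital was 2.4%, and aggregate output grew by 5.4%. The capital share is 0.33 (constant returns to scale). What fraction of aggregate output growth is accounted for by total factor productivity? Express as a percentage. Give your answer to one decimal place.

Labor's share = 1 − 0.33 = 0.67.
Physical capital: 0.33 × 2.4 = 0.792 pp.
Employment: 0.67 × 1.8 = 1.206 pp.
TFP growth = 5.4 − 1.998 = 3.402%.
TFP share of growth = 3.402 / 5.4 × 100 = 63%.

Total factor productivity accounted for 63.0% of growth.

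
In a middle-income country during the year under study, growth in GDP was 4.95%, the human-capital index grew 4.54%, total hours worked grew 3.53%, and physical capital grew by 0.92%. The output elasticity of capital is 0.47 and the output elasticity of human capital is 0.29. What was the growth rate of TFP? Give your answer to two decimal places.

Labor's share = 1 − 0.47 − 0.29 = 0.24.
Physical capital: 0.47 × 0.92 = 0.4324 pp.
The human-capital index: 0.29 × 4.54 = 1.3166 pp.
Total hours worked: 0.24 × 3.53 = 0.8472 pp.
TFP growth = 4.95 − 2.5962 = 2.3538%.

TFP growth was 2.35%.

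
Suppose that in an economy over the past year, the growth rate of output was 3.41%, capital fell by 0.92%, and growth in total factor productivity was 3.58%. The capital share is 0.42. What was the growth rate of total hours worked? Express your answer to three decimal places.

Labor's share = 1 − 0.42 = 0.58.
gY = gA + 0.42×(-0.92) + 0.58×g.
0.58×g = 3.41 − 3.58 + 0.3864 = 0.2164.
g = 0.2164 / 0.58 = 0.3731%.

0.373%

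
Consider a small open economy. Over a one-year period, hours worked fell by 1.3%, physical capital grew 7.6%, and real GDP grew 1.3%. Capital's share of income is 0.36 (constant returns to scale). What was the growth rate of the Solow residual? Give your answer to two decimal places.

Labor's share = 1 − 0.36 = 0.64.
Physical capital: 0.36 × 7.6 = 2.736 pp.
Hours worked: 0.64 × (-1.3) = -0.832 pp.
TFP growth = 1.3 − 1.904 = -0.604%.

-0.60%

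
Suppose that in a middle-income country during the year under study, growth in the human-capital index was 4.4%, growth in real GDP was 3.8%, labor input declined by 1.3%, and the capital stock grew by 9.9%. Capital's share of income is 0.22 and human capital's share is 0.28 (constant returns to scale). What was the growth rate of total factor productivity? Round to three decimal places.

Labor's share = 1 − 0.22 − 0.28 = 0.5.
The capital stock: 0.22 × 9.9 = 2.178 pp.
The human-capital index: 0.28 × 4.4 = 1.232 pp.
Labor input: 0.5 × (-1.3) = -0.65 pp.
TFP growth = 3.8 − 2.76 = 1.04%.

1.040%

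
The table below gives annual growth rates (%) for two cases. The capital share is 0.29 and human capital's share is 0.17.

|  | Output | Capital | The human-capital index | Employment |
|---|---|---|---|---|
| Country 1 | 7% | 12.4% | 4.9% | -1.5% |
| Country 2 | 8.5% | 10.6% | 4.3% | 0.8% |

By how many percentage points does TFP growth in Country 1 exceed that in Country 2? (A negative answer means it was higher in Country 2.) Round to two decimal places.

-0.88 percentage points

Labor's share = 1 − 0.29 − 0.17 = 0.54.
Country 1: TFP = 7 − 3.596 − 0.833 + 0.81 = 3.381%.
Country 2: TFP = 8.5 − 3.074 − 0.731 − 0.432 = 4.263%.
Difference = 3.381 − (4.263) = -0.882 pp.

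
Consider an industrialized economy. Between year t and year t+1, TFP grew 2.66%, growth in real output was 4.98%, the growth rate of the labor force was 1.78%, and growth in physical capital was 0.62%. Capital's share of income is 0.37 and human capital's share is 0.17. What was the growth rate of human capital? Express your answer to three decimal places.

7.481%

Labor's share = 1 − 0.37 − 0.17 = 0.46.
gY = gA + 0.37×0.62 + 0.46×1.78 + 0.17×g.
0.17×g = 4.98 − 2.66 − 1.0482 = 1.2718.
g = 1.2718 / 0.17 = 7.48118%.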